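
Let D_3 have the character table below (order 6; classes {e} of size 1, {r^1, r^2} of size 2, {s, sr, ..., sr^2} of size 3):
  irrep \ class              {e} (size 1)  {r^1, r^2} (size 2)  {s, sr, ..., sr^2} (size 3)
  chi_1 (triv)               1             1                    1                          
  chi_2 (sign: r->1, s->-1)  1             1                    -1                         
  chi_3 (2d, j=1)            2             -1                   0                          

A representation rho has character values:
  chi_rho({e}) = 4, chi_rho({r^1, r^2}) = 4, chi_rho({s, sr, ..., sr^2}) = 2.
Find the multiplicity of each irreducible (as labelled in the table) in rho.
Multiplicities: chi_1: 3, chi_2: 1, chi_3: 0.

Details: Use <chi_rho, chi> = (1/|G|) sum_C |C| * chi_rho(C) * conj(chi(C)) with |G| = 6 for each irreducible chi in the table:
  <chi_rho, chi_1> = (1/6)[1*(4)*conj(1) + 2*(4)*conj(1) + 3*(2)*conj(1)]
      = (1/6)[(4) + (8) + (6)] = 18/6 = 3
  <chi_rho, chi_2> = (1/6)[1*(4)*conj(1) + 2*(4)*conj(1) + 3*(2)*conj(-1)]
      = (1/6)[(4) + (8) + (-6)] = 6/6 = 1
  <chi_rho, chi_3> = (1/6)[1*(4)*conj(2) + 2*(4)*conj(-1) + 3*(2)*conj(0)]
      = (1/6)[(8) + (-8) + (0)] = 0/6 = 0
Dimension check: dim(rho) = sum (mult * dim) = 3*1 + 1*1 + 0*2 = 4 = chi_rho(e) = 4.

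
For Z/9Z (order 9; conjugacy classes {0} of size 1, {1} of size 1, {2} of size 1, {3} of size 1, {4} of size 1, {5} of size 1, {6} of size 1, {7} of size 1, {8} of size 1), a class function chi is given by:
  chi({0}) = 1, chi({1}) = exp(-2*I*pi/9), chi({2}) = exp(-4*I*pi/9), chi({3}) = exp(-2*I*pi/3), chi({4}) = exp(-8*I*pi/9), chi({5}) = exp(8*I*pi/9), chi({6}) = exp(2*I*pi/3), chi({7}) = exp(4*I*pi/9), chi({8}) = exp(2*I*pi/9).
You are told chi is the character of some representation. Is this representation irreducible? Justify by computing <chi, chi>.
Irreducible: <chi, chi> = 1.

Justification: <chi, chi> = (1/|G|) sum_C |C| * |chi(C)|^2 = (1/9)[1*|1|^2 + 1*|exp(-2*I*pi/9)|^2 + 1*|exp(-4*I*pi/9)|^2 + 1*|exp(-2*I*pi/3)|^2 + 1*|exp(-8*I*pi/9)|^2 + 1*|exp(8*I*pi/9)|^2 + 1*|exp(2*I*pi/3)|^2 + 1*|exp(4*I*pi/9)|^2 + 1*|exp(2*I*pi/9)|^2]
  = (1/9)[(1) + (1) + (1) + (1) + (1) + (1) + (1) + (1) + (1)] = 9/9 = 1.
(Exp terms are combined using exp(i*s)*conj(exp(i*t)) = exp(i*(s-t)), and sums of them are collapsed using the identity that for every m > 1 the m distinct m-th roots of unity sum to 0, e.g. 1 + exp(2*I*pi/3) + exp(-2*I*pi/3) = 0.)
A character is irreducible iff <chi, chi> = 1, so this representation is irreducible.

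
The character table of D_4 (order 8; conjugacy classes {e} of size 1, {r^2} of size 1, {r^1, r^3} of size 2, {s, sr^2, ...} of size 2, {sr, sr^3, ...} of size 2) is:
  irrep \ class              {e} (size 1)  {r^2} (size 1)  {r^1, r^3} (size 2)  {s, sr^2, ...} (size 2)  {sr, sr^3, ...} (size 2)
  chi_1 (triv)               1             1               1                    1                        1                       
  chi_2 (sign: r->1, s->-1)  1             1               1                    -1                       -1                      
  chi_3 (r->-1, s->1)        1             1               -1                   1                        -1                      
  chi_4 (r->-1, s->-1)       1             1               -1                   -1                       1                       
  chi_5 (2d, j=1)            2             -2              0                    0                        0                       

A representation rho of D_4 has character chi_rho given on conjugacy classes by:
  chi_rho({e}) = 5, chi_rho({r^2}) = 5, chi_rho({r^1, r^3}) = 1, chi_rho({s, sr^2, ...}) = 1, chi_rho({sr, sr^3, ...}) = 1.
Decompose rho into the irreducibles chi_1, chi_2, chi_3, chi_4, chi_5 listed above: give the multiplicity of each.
Multiplicities: chi_1: 2, chi_2: 1, chi_3: 1, chi_4: 1, chi_5: 0.

Argument: Use <chi_rho, chi> = (1/|G|) sum_C |C| * chi_rho(C) * conj(chi(C)) with |G| = 8 for each irreducible chi in the table:
  <chi_rho, chi_1> = (1/8)[1*(5)*conj(1) + 1*(5)*conj(1) + 2*(1)*conj(1) + 2*(1)*conj(1) + 2*(1)*conj(1)]
      = (1/8)[(5) + (5) + (2) + (2) + (2)] = 16/8 = 2
  <chi_rho, chi_2> = (1/8)[1*(5)*conj(1) + 1*(5)*conj(1) + 2*(1)*conj(1) + 2*(1)*conj(-1) + 2*(1)*conj(-1)]
      = (1/8)[(5) + (5) + (2) + (-2) + (-2)] = 8/8 = 1
  <chi_rho, chi_3> = (1/8)[1*(5)*conj(1) + 1*(5)*conj(1) + 2*(1)*conj(-1) + 2*(1)*conj(1) + 2*(1)*conj(-1)]
      = (1/8)[(5) + (5) + (-2) + (2) + (-2)] = 8/8 = 1
  <chi_rho, chi_4> = (1/8)[1*(5)*conj(1) + 1*(5)*conj(1) + 2*(1)*conj(-1) + 2*(1)*conj(-1) + 2*(1)*conj(1)]
      = (1/8)[(5) + (5) + (-2) + (-2) + (2)] = 8/8 = 1
  <chi_rho, chi_5> = (1/8)[1*(5)*conj(2) + 1*(5)*conj(-2) + 2*(1)*conj(0) + 2*(1)*conj(0) + 2*(1)*conj(0)]
      = (1/8)[(10) + (-10) + (0) + (0) + (0)] = 0/8 = 0
Dimension check: dim(rho) = sum (mult * dim) = 2*1 + 1*1 + 1*1 + 1*1 + 0*2 = 5 = chi_rho(e) = 5.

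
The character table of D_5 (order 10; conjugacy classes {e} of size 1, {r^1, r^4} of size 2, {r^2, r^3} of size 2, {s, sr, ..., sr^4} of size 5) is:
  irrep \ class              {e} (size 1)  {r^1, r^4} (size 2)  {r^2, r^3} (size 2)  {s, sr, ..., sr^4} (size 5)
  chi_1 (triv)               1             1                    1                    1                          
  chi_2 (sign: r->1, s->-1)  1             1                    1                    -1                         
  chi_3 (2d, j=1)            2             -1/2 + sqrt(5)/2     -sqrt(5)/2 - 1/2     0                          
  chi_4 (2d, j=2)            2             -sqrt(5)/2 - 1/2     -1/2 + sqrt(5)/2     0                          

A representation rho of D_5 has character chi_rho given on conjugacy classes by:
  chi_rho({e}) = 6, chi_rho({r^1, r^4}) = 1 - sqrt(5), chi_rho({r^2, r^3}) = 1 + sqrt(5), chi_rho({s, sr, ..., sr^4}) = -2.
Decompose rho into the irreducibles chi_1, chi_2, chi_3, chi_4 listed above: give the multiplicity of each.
Multiplicities: chi_1: 0, chi_2: 2, chi_3: 0, chi_4: 2.

Use <chi_rho, chi> = (1/|G|) sum_C |C| * chi_rho(C) * conj(chi(C)) with |G| = 10 for each irreducible chi in the table:
  <chi_rho, chi_1> = (1/10)[1*(6)*conj(1) + 2*(1 - sqrt(5))*conj(1) + 2*(1 + sqrt(5))*conj(1) + 5*(-2)*conj(1)]
      = (1/10)[(6) + (2 - 2*sqrt(5)) + (2 + 2*sqrt(5)) + (-10)] = 0/10 = 0
  <chi_rho, chi_2> = (1/10)[1*(6)*conj(1) + 2*(1 - sqrt(5))*conj(1) + 2*(1 + sqrt(5))*conj(1) + 5*(-2)*conj(-1)]
      = (1/10)[(6) + (2 - 2*sqrt(5)) + (2 + 2*sqrt(5)) + (10)] = 20/10 = 2
  <chi_rho, chi_3> = (1/10)[1*(6)*conj(2) + 2*(1 - sqrt(5))*conj(-1/2 + sqrt(5)/2) + 2*(1 + sqrt(5))*conj(-sqrt(5)/2 - 1/2) + 5*(-2)*conj(0)]
      = (1/10)[(12) + (-6 + 2*sqrt(5)) + (-6 - 2*sqrt(5)) + (0)] = 0/10 = 0
  <chi_rho, chi_4> = (1/10)[1*(6)*conj(2) + 2*(1 - sqrt(5))*conj(-sqrt(5)/2 - 1/2) + 2*(1 + sqrt(5))*conj(-1/2 + sqrt(5)/2) + 5*(-2)*conj(0)]
      = (1/10)[(12) + (4) + (4) + (0)] = 20/10 = 2
Dimension check: dim(rho) = sum (mult * dim) = 0*1 + 2*1 + 0*2 + 2*2 = 6 = chi_rho(e) = 6.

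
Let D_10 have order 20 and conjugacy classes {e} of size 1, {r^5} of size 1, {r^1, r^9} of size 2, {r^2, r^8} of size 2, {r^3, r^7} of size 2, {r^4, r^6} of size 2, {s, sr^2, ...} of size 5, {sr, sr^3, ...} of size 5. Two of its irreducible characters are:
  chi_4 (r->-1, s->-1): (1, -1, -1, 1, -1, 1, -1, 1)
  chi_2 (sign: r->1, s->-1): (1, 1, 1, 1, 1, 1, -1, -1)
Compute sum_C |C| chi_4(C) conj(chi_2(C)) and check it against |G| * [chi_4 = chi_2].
Sum = 0; so <chi_4, chi_2> = 0 (distinct irreducibles are orthogonal).

Solution. Compute term by term over conjugacy classes (|C| * chi_4(C) * conj(chi_2(C))):
  1*(1)*conj(1) + 1*(-1)*conj(1) + 2*(-1)*conj(1) + 2*(1)*conj(1) + 2*(-1)*conj(1) + 2*(1)*conj(1) + 5*(-1)*conj(-1) + 5*(1)*conj(-1)
  = (1) + (-1) + (-2) + (2) + (-2) + (2) + (5) + (-5)
  = 0.
Dividing by |G| = 20 gives 0/20 = 0, matching the row-orthogonality relation <chi_4, chi_2> = [chi_4 = chi_2].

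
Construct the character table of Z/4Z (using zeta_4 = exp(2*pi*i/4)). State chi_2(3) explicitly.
Character table of Z/4Z (irreps indexed chi_0,...,chi_3 with chi_k(m) = zeta_4^(k*m), zeta_4 = exp(2*pi*i/4)):
  irrep \ class  {0} (size 1)  {1} (size 1)  {2} (size 1)  {3} (size 1)
  chi_0          1             1             1             1           
  chi_1          1             I             -1            -I          
  chi_2          1             -1            1             -1          
  chi_3          1             -I            -1            I           

Spot check: chi_2(3) = zeta_4^(2*3) = zeta_4^6 = -1.

Explanation: Z/4Z is abelian, so all 4 irreducible complex representations are 1-dimensional. They are given by chi_k(m) = zeta_4^(k*m) for k = 0,...,3. Row orthogonality: sum_m chi_k(m) conj(chi_l(m)) = 4 * [k = l].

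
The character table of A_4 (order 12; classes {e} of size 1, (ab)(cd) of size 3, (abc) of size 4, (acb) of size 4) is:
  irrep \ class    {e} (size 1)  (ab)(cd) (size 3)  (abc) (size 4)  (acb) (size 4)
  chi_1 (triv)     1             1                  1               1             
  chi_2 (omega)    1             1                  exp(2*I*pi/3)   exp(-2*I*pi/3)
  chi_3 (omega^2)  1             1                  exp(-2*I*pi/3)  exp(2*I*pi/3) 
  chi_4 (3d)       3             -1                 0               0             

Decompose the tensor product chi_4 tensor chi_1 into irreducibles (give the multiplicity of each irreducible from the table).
chi_4 tensor chi_1 = chi_4 (all other irreducibles have multiplicity 0).

Derivation: The character of a tensor product is the pointwise product (chi_4 * chi_1)(C) = chi_4(C) * chi_1(C):
  {e}: (3)*(1), (ab)(cd): (-1)*(1), (abc): (0)*(1), (acb): (0)*(1)
so (chi_4 * chi_1) takes values
  {e} -> 3, (ab)(cd) -> -1, (abc) -> 0, (acb) -> 0.
Now take the inner product of this character with each irreducible chi from the table, <chi_4*chi_1, chi> = (1/12) sum_C |C| (chi_4*chi_1)(C) conj(chi(C)):
  <chi_4*chi_1, chi_1> = (1/12)[1*(3)*conj(1) + 3*(-1)*conj(1) + 4*(0)*conj(1) + 4*(0)*conj(1)]
      = (1/12)[(3) + (-3) + (0) + (0)] = 0/12 = 0
  <chi_4*chi_1, chi_2> = (1/12)[1*(3)*conj(1) + 3*(-1)*conj(1) + 4*(0)*conj(exp(2*I*pi/3)) + 4*(0)*conj(exp(-2*I*pi/3))]
      = (1/12)[(3) + (-3) + (0) + (0)] = 0/12 = 0
  <chi_4*chi_1, chi_3> = (1/12)[1*(3)*conj(1) + 3*(-1)*conj(1) + 4*(0)*conj(exp(-2*I*pi/3)) + 4*(0)*conj(exp(2*I*pi/3))]
      = (1/12)[(3) + (-3) + (0) + (0)] = 0/12 = 0
  <chi_4*chi_1, chi_4> = (1/12)[1*(3)*conj(3) + 3*(-1)*conj(-1) + 4*(0)*conj(0) + 4*(0)*conj(0)]
      = (1/12)[(9) + (3) + (0) + (0)] = 12/12 = 1
(Exp terms are combined using exp(i*s)*conj(exp(i*t)) = exp(i*(s-t)), and sums of them are collapsed using the identity that for every m > 1 the m distinct m-th roots of unity sum to 0, e.g. 1 + exp(2*I*pi/3) + exp(-2*I*pi/3) = 0.)
Hence the multiplicities are chi_4: 1. Dimension check: dim(chi_4)*dim(chi_1) = 3*1 = 3 and sum (mult * dim) = 1*3 = 3.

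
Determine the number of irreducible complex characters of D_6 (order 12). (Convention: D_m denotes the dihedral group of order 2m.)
6

Justification: The number of irreducible complex representations of a finite group equals its number of conjugacy classes. D_6 has 6 conjugacy classes (n/2 + 3 for n even), so D_6 (order 12) has exactly 6 irreducible complex representations.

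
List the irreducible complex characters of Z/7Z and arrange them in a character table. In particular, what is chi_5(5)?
Character table of Z/7Z (irreps indexed chi_0,...,chi_6 with chi_k(m) = zeta_7^(k*m), zeta_7 = exp(2*pi*i/7)):
  irrep \ class  {0} (size 1)  {1} (size 1)    {2} (size 1)    {3} (size 1)    {4} (size 1)    {5} (size 1)    {6} (size 1)  
  chi_0          1             1               1               1               1               1               1             
  chi_1          1             exp(2*I*pi/7)   exp(4*I*pi/7)   exp(6*I*pi/7)   exp(-6*I*pi/7)  exp(-4*I*pi/7)  exp(-2*I*pi/7)
  chi_2          1             exp(4*I*pi/7)   exp(-6*I*pi/7)  exp(-2*I*pi/7)  exp(2*I*pi/7)   exp(6*I*pi/7)   exp(-4*I*pi/7)
  chi_3          1             exp(6*I*pi/7)   exp(-2*I*pi/7)  exp(4*I*pi/7)   exp(-4*I*pi/7)  exp(2*I*pi/7)   exp(-6*I*pi/7)
  chi_4          1             exp(-6*I*pi/7)  exp(2*I*pi/7)   exp(-4*I*pi/7)  exp(4*I*pi/7)   exp(-2*I*pi/7)  exp(6*I*pi/7) 
  chi_5          1             exp(-4*I*pi/7)  exp(6*I*pi/7)   exp(2*I*pi/7)   exp(-2*I*pi/7)  exp(-6*I*pi/7)  exp(4*I*pi/7) 
  chi_6          1             exp(-2*I*pi/7)  exp(-4*I*pi/7)  exp(-6*I*pi/7)  exp(6*I*pi/7)   exp(4*I*pi/7)   exp(2*I*pi/7) 

Spot check: chi_5(5) = zeta_7^(5*5) = zeta_7^25 = exp(-6*I*pi/7).

Solution. Z/7Z is abelian, so all 7 irreducible complex representations are 1-dimensional. They are given by chi_k(m) = zeta_7^(k*m) for k = 0,...,6. Row orthogonality: sum_m chi_k(m) conj(chi_l(m)) = 7 * [k = l].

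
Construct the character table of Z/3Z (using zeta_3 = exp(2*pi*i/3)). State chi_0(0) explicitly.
Character table of Z/3Z (irreps indexed chi_0,...,chi_2 with chi_k(m) = zeta_3^(k*m), zeta_3 = exp(2*pi*i/3)):
  irrep \ class  {0} (size 1)  {1} (size 1)    {2} (size 1)  
  chi_0          1             1               1             
  chi_1          1             exp(2*I*pi/3)   exp(-2*I*pi/3)
  chi_2          1             exp(-2*I*pi/3)  exp(2*I*pi/3) 

Spot check: chi_0(0) = zeta_3^(0*0) = zeta_3^0 = 1.

Z/3Z is abelian, so all 3 irreducible complex representations are 1-dimensional. They are given by chi_k(m) = zeta_3^(k*m) for k = 0,...,2. Row orthogonality: sum_m chi_k(m) conj(chi_l(m)) = 3 * [k = l].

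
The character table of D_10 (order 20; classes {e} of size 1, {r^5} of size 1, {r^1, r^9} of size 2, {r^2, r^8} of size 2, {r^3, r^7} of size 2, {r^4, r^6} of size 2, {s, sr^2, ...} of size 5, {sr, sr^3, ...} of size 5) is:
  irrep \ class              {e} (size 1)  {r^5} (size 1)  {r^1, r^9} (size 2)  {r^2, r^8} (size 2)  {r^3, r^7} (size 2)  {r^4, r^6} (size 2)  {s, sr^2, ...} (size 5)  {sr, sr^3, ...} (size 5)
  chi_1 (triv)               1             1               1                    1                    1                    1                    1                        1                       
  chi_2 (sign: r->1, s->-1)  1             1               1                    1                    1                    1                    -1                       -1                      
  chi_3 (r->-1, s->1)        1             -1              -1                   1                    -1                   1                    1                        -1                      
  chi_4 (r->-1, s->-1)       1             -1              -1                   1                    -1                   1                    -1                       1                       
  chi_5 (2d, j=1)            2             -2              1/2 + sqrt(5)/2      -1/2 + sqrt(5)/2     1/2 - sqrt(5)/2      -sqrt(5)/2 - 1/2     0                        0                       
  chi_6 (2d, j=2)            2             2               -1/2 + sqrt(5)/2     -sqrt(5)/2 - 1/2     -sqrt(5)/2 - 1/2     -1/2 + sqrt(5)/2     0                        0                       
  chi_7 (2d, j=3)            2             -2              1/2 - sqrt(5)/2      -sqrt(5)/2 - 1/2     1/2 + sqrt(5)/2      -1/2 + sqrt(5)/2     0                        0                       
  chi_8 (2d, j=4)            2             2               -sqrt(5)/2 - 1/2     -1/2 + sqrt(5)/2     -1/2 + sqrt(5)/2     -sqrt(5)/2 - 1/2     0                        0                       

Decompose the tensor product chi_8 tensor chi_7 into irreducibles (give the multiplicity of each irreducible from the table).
chi_8 tensor chi_7 = chi_5 + chi_7 (all other irreducibles have multiplicity 0).

Reasoning: The character of a tensor product is the pointwise product (chi_8 * chi_7)(C) = chi_8(C) * chi_7(C):
  {e}: (2)*(2), {r^5}: (2)*(-2), {r^1, r^9}: (-sqrt(5)/2 - 1/2)*(1/2 - sqrt(5)/2), {r^2, r^8}: (-1/2 + sqrt(5)/2)*(-sqrt(5)/2 - 1/2), {r^3, r^7}: (-1/2 + sqrt(5)/2)*(1/2 + sqrt(5)/2), {r^4, r^6}: (-sqrt(5)/2 - 1/2)*(-1/2 + sqrt(5)/2), {s, sr^2, ...}: (0)*(0), {sr, sr^3, ...}: (0)*(0)
so (chi_8 * chi_7) takes values
  {e} -> 4, {r^5} -> -4, {r^1, r^9} -> 1, {r^2, r^8} -> -1, {r^3, r^7} -> 1, {r^4, r^6} -> -1, {s, sr^2, ...} -> 0, {sr, sr^3, ...} -> 0.
Now take the inner product of this character with each irreducible chi from the table, <chi_8*chi_7, chi> = (1/20) sum_C |C| (chi_8*chi_7)(C) conj(chi(C)):
  <chi_8*chi_7, chi_1> = (1/20)[1*(4)*conj(1) + 1*(-4)*conj(1) + 2*(1)*conj(1) + 2*(-1)*conj(1) + 2*(1)*conj(1) + 2*(-1)*conj(1) + 5*(0)*conj(1) + 5*(0)*conj(1)]
      = (1/20)[(4) + (-4) + (2) + (-2) + (2) + (-2) + (0) + (0)] = 0/20 = 0
  <chi_8*chi_7, chi_2> = (1/20)[1*(4)*conj(1) + 1*(-4)*conj(1) + 2*(1)*conj(1) + 2*(-1)*conj(1) + 2*(1)*conj(1) + 2*(-1)*conj(1) + 5*(0)*conj(-1) + 5*(0)*conj(-1)]
      = (1/20)[(4) + (-4) + (2) + (-2) + (2) + (-2) + (0) + (0)] = 0/20 = 0
  <chi_8*chi_7, chi_3> = (1/20)[1*(4)*conj(1) + 1*(-4)*conj(-1) + 2*(1)*conj(-1) + 2*(-1)*conj(1) + 2*(1)*conj(-1) + 2*(-1)*conj(1) + 5*(0)*conj(1) + 5*(0)*conj(-1)]
      = (1/20)[(4) + (4) + (-2) + (-2) + (-2) + (-2) + (0) + (0)] = 0/20 = 0
  <chi_8*chi_7, chi_4> = (1/20)[1*(4)*conj(1) + 1*(-4)*conj(-1) + 2*(1)*conj(-1) + 2*(-1)*conj(1) + 2*(1)*conj(-1) + 2*(-1)*conj(1) + 5*(0)*conj(-1) + 5*(0)*conj(1)]
      = (1/20)[(4) + (4) + (-2) + (-2) + (-2) + (-2) + (0) + (0)] = 0/20 = 0
  <chi_8*chi_7, chi_5> = (1/20)[1*(4)*conj(2) + 1*(-4)*conj(-2) + 2*(1)*conj(1/2 + sqrt(5)/2) + 2*(-1)*conj(-1/2 + sqrt(5)/2) + 2*(1)*conj(1/2 - sqrt(5)/2) + 2*(-1)*conj(-sqrt(5)/2 - 1/2) + 5*(0)*conj(0) + 5*(0)*conj(0)]
      = (1/20)[(8) + (8) + (1 + sqrt(5)) + (1 - sqrt(5)) + (1 - sqrt(5)) + (1 + sqrt(5)) + (0) + (0)] = 20/20 = 1
  <chi_8*chi_7, chi_6> = (1/20)[1*(4)*conj(2) + 1*(-4)*conj(2) + 2*(1)*conj(-1/2 + sqrt(5)/2) + 2*(-1)*conj(-sqrt(5)/2 - 1/2) + 2*(1)*conj(-sqrt(5)/2 - 1/2) + 2*(-1)*conj(-1/2 + sqrt(5)/2) + 5*(0)*conj(0) + 5*(0)*conj(0)]
      = (1/20)[(8) + (-8) + (-1 + sqrt(5)) + (1 + sqrt(5)) + (-sqrt(5) - 1) + (1 - sqrt(5)) + (0) + (0)] = 0/20 = 0
  <chi_8*chi_7, chi_7> = (1/20)[1*(4)*conj(2) + 1*(-4)*conj(-2) + 2*(1)*conj(1/2 - sqrt(5)/2) + 2*(-1)*conj(-sqrt(5)/2 - 1/2) + 2*(1)*conj(1/2 + sqrt(5)/2) + 2*(-1)*conj(-1/2 + sqrt(5)/2) + 5*(0)*conj(0) + 5*(0)*conj(0)]
      = (1/20)[(8) + (8) + (1 - sqrt(5)) + (1 + sqrt(5)) + (1 + sqrt(5)) + (1 - sqrt(5)) + (0) + (0)] = 20/20 = 1
  <chi_8*chi_7, chi_8> = (1/20)[1*(4)*conj(2) + 1*(-4)*conj(2) + 2*(1)*conj(-sqrt(5)/2 - 1/2) + 2*(-1)*conj(-1/2 + sqrt(5)/2) + 2*(1)*conj(-1/2 + sqrt(5)/2) + 2*(-1)*conj(-sqrt(5)/2 - 1/2) + 5*(0)*conj(0) + 5*(0)*conj(0)]
      = (1/20)[(8) + (-8) + (-sqrt(5) - 1) + (1 - sqrt(5)) + (-1 + sqrt(5)) + (1 + sqrt(5)) + (0) + (0)] = 0/20 = 0
Hence the multiplicities are chi_5: 1, chi_7: 1. Dimension check: dim(chi_8)*dim(chi_7) = 2*2 = 4 and sum (mult * dim) = 1*2 + 1*2 = 4.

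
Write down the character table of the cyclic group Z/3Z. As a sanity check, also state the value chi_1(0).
Character table of Z/3Z (irreps indexed chi_0,...,chi_2 with chi_k(m) = zeta_3^(k*m), zeta_3 = exp(2*pi*i/3)):
  irrep \ class  {0} (size 1)  {1} (size 1)    {2} (size 1)  
  chi_0          1             1               1             
  chi_1          1             exp(2*I*pi/3)   exp(-2*I*pi/3)
  chi_2          1             exp(-2*I*pi/3)  exp(2*I*pi/3) 

Spot check: chi_1(0) = zeta_3^(1*0) = zeta_3^0 = 1.

Reasoning: Z/3Z is abelian, so all 3 irreducible complex representations are 1-dimensional. They are given by chi_k(m) = zeta_3^(k*m) for k = 0,...,2. Row orthogonality: sum_m chi_k(m) conj(chi_l(m)) = 3 * [k = l].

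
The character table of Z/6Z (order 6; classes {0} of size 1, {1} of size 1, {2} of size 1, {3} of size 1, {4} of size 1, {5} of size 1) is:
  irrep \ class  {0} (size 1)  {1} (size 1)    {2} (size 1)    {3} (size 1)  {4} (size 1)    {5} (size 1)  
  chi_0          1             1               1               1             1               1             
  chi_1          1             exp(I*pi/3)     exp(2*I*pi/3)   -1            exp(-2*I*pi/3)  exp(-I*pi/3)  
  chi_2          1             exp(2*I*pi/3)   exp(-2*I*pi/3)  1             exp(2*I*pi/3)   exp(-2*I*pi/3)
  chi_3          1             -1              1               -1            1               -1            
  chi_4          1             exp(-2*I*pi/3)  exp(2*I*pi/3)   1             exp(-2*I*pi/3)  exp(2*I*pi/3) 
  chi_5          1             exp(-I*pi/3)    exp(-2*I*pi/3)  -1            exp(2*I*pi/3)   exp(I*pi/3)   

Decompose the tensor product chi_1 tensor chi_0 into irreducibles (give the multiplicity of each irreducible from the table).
chi_1 tensor chi_0 = chi_1 (all other irreducibles have multiplicity 0).

Explanation: The character of a tensor product is the pointwise product (chi_1 * chi_0)(C) = chi_1(C) * chi_0(C):
  {0}: (1)*(1), {1}: (exp(I*pi/3))*(1), {2}: (exp(2*I*pi/3))*(1), {3}: (-1)*(1), {4}: (exp(-2*I*pi/3))*(1), {5}: (exp(-I*pi/3))*(1)
so (chi_1 * chi_0) takes values
  {0} -> 1, {1} -> exp(I*pi/3), {2} -> exp(2*I*pi/3), {3} -> -1, {4} -> exp(-2*I*pi/3), {5} -> exp(-I*pi/3).
Now take the inner product of this character with each irreducible chi from the table, <chi_1*chi_0, chi> = (1/6) sum_C |C| (chi_1*chi_0)(C) conj(chi(C)):
  <chi_1*chi_0, chi_0> = (1/6)[1*(1)*conj(1) + 1*(exp(I*pi/3))*conj(1) + 1*(exp(2*I*pi/3))*conj(1) + 1*(-1)*conj(1) + 1*(exp(-2*I*pi/3))*conj(1) + 1*(exp(-I*pi/3))*conj(1)]
      = (1/6)[(1) + (exp(I*pi/3)) + (exp(2*I*pi/3)) + (-1) + (exp(-2*I*pi/3)) + (exp(-I*pi/3))] = 0/6 = 0
  <chi_1*chi_0, chi_1> = (1/6)[1*(1)*conj(1) + 1*(exp(I*pi/3))*conj(exp(I*pi/3)) + 1*(exp(2*I*pi/3))*conj(exp(2*I*pi/3)) + 1*(-1)*conj(-1) + 1*(exp(-2*I*pi/3))*conj(exp(-2*I*pi/3)) + 1*(exp(-I*pi/3))*conj(exp(-I*pi/3))]
      = (1/6)[(1) + (1) + (1) + (1) + (1) + (1)] = 6/6 = 1
  <chi_1*chi_0, chi_2> = (1/6)[1*(1)*conj(1) + 1*(exp(I*pi/3))*conj(exp(2*I*pi/3)) + 1*(exp(2*I*pi/3))*conj(exp(-2*I*pi/3)) + 1*(-1)*conj(1) + 1*(exp(-2*I*pi/3))*conj(exp(2*I*pi/3)) + 1*(exp(-I*pi/3))*conj(exp(-2*I*pi/3))]
      = (1/6)[(1) + (exp(-I*pi/3)) + (exp(-2*I*pi/3)) + (-1) + (exp(2*I*pi/3)) + (exp(I*pi/3))] = 0/6 = 0
  <chi_1*chi_0, chi_3> = (1/6)[1*(1)*conj(1) + 1*(exp(I*pi/3))*conj(-1) + 1*(exp(2*I*pi/3))*conj(1) + 1*(-1)*conj(-1) + 1*(exp(-2*I*pi/3))*conj(1) + 1*(exp(-I*pi/3))*conj(-1)]
      = (1/6)[(1) + (-exp(I*pi/3)) + (exp(2*I*pi/3)) + (1) + (exp(-2*I*pi/3)) + (-exp(-I*pi/3))] = 0/6 = 0
  <chi_1*chi_0, chi_4> = (1/6)[1*(1)*conj(1) + 1*(exp(I*pi/3))*conj(exp(-2*I*pi/3)) + 1*(exp(2*I*pi/3))*conj(exp(2*I*pi/3)) + 1*(-1)*conj(1) + 1*(exp(-2*I*pi/3))*conj(exp(-2*I*pi/3)) + 1*(exp(-I*pi/3))*conj(exp(2*I*pi/3))]
      = (1/6)[(1) + (-1) + (1) + (-1) + (1) + (-1)] = 0/6 = 0
  <chi_1*chi_0, chi_5> = (1/6)[1*(1)*conj(1) + 1*(exp(I*pi/3))*conj(exp(-I*pi/3)) + 1*(exp(2*I*pi/3))*conj(exp(-2*I*pi/3)) + 1*(-1)*conj(-1) + 1*(exp(-2*I*pi/3))*conj(exp(2*I*pi/3)) + 1*(exp(-I*pi/3))*conj(exp(I*pi/3))]
      = (1/6)[(1) + (exp(2*I*pi/3)) + (exp(-2*I*pi/3)) + (1) + (exp(2*I*pi/3)) + (exp(-2*I*pi/3))] = 0/6 = 0
(Exp terms are combined using exp(i*s)*conj(exp(i*t)) = exp(i*(s-t)), and sums of them are collapsed using the identity that for every m > 1 the m distinct m-th roots of unity sum to 0, e.g. 1 + exp(2*I*pi/3) + exp(-2*I*pi/3) = 0.)
Hence the multiplicities are chi_1: 1. Dimension check: dim(chi_1)*dim(chi_0) = 1*1 = 1 and sum (mult * dim) = 1*1 = 1.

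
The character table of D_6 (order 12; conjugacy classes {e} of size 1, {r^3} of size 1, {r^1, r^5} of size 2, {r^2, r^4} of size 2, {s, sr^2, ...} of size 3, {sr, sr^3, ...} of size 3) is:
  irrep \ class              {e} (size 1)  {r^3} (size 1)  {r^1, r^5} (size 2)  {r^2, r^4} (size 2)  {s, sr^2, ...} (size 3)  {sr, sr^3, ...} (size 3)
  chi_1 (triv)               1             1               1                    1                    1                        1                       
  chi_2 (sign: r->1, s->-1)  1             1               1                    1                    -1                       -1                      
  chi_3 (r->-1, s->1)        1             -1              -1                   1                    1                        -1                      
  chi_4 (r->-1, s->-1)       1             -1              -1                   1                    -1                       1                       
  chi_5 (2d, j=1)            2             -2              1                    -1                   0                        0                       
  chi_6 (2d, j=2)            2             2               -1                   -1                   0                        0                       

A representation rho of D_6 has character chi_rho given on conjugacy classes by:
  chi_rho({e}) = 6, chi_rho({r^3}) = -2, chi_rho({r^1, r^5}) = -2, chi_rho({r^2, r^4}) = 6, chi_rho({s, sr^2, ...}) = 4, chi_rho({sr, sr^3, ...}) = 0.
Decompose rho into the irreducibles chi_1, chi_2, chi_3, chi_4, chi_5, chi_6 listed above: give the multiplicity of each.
Multiplicities: chi_1: 2, chi_2: 0, chi_3: 3, chi_4: 1, chi_5: 0, chi_6: 0.

Details: Use <chi_rho, chi> = (1/|G|) sum_C |C| * chi_rho(C) * conj(chi(C)) with |G| = 12 for each irreducible chi in the table:
  <chi_rho, chi_1> = (1/12)[1*(6)*conj(1) + 1*(-2)*conj(1) + 2*(-2)*conj(1) + 2*(6)*conj(1) + 3*(4)*conj(1) + 3*(0)*conj(1)]
      = (1/12)[(6) + (-2) + (-4) + (12) + (12) + (0)] = 24/12 = 2
  <chi_rho, chi_2> = (1/12)[1*(6)*conj(1) + 1*(-2)*conj(1) + 2*(-2)*conj(1) + 2*(6)*conj(1) + 3*(4)*conj(-1) + 3*(0)*conj(-1)]
      = (1/12)[(6) + (-2) + (-4) + (12) + (-12) + (0)] = 0/12 = 0
  <chi_rho, chi_3> = (1/12)[1*(6)*conj(1) + 1*(-2)*conj(-1) + 2*(-2)*conj(-1) + 2*(6)*conj(1) + 3*(4)*conj(1) + 3*(0)*conj(-1)]
      = (1/12)[(6) + (2) + (4) + (12) + (12) + (0)] = 36/12 = 3
  <chi_rho, chi_4> = (1/12)[1*(6)*conj(1) + 1*(-2)*conj(-1) + 2*(-2)*conj(-1) + 2*(6)*conj(1) + 3*(4)*conj(-1) + 3*(0)*conj(1)]
      = (1/12)[(6) + (2) + (4) + (12) + (-12) + (0)] = 12/12 = 1
  <chi_rho, chi_5> = (1/12)[1*(6)*conj(2) + 1*(-2)*conj(-2) + 2*(-2)*conj(1) + 2*(6)*conj(-1) + 3*(4)*conj(0) + 3*(0)*conj(0)]
      = (1/12)[(12) + (4) + (-4) + (-12) + (0) + (0)] = 0/12 = 0
  <chi_rho, chi_6> = (1/12)[1*(6)*conj(2) + 1*(-2)*conj(2) + 2*(-2)*conj(-1) + 2*(6)*conj(-1) + 3*(4)*conj(0) + 3*(0)*conj(0)]
      = (1/12)[(12) + (-4) + (4) + (-12) + (0) + (0)] = 0/12 = 0
Dimension check: dim(rho) = sum (mult * dim) = 2*1 + 0*1 + 3*1 + 1*1 + 0*2 + 0*2 = 6 = chi_rho(e) = 6.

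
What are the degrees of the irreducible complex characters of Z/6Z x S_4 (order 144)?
Dimensions: 1, 1, 1, 1, 1, 1, 1, 1, 1, 1, 1, 1, 2, 2, 2, 2, 2, 2, 3, 3, 3, 3, 3, 3, 3, 3, 3, 3, 3, 3

Reasoning: There are 30 irreducibles (= number of conjugacy classes). Their dimensions d_i satisfy sum d_i^2 = |G| = 144: 1 + 1 + 1 + 1 + 1 + 1 + 1 + 1 + 1 + 1 + 1 + 1 + 4 + 4 + 4 + 4 + 4 + 4 + 9 + 9 + 9 + 9 + 9 + 9 + 9 + 9 + 9 + 9 + 9 + 9 = 144. (For the product with Z/6Z: each of the 6 1-dim characters of Z/6Z tensors with each irrep of S_4, giving 6 copies of each S_4-dimension.)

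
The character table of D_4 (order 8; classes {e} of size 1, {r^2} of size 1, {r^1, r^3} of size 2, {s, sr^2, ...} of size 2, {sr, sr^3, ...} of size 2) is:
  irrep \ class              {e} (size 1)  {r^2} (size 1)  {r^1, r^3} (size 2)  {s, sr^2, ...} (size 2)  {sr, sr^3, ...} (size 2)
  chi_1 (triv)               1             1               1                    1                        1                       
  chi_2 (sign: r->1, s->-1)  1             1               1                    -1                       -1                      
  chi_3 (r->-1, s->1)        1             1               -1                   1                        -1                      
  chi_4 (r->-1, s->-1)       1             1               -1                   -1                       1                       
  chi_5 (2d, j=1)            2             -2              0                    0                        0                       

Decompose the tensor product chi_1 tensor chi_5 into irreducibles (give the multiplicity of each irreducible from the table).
chi_1 tensor chi_5 = chi_5 (all other irreducibles have multiplicity 0).

Working: The character of a tensor product is the pointwise product (chi_1 * chi_5)(C) = chi_1(C) * chi_5(C):
  {e}: (1)*(2), {r^2}: (1)*(-2), {r^1, r^3}: (1)*(0), {s, sr^2, ...}: (1)*(0), {sr, sr^3, ...}: (1)*(0)
so (chi_1 * chi_5) takes values
  {e} -> 2, {r^2} -> -2, {r^1, r^3} -> 0, {s, sr^2, ...} -> 0, {sr, sr^3, ...} -> 0.
Now take the inner product of this character with each irreducible chi from the table, <chi_1*chi_5, chi> = (1/8) sum_C |C| (chi_1*chi_5)(C) conj(chi(C)):
  <chi_1*chi_5, chi_1> = (1/8)[1*(2)*conj(1) + 1*(-2)*conj(1) + 2*(0)*conj(1) + 2*(0)*conj(1) + 2*(0)*conj(1)]
      = (1/8)[(2) + (-2) + (0) + (0) + (0)] = 0/8 = 0
  <chi_1*chi_5, chi_2> = (1/8)[1*(2)*conj(1) + 1*(-2)*conj(1) + 2*(0)*conj(1) + 2*(0)*conj(-1) + 2*(0)*conj(-1)]
      = (1/8)[(2) + (-2) + (0) + (0) + (0)] = 0/8 = 0
  <chi_1*chi_5, chi_3> = (1/8)[1*(2)*conj(1) + 1*(-2)*conj(1) + 2*(0)*conj(-1) + 2*(0)*conj(1) + 2*(0)*conj(-1)]
      = (1/8)[(2) + (-2) + (0) + (0) + (0)] = 0/8 = 0
  <chi_1*chi_5, chi_4> = (1/8)[1*(2)*conj(1) + 1*(-2)*conj(1) + 2*(0)*conj(-1) + 2*(0)*conj(-1) + 2*(0)*conj(1)]
      = (1/8)[(2) + (-2) + (0) + (0) + (0)] = 0/8 = 0
  <chi_1*chi_5, chi_5> = (1/8)[1*(2)*conj(2) + 1*(-2)*conj(-2) + 2*(0)*conj(0) + 2*(0)*conj(0) + 2*(0)*conj(0)]
      = (1/8)[(4) + (4) + (0) + (0) + (0)] = 8/8 = 1
Hence the multiplicities are chi_5: 1. Dimension check: dim(chi_1)*dim(chi_5) = 1*2 = 2 and sum (mult * dim) = 1*2 = 2.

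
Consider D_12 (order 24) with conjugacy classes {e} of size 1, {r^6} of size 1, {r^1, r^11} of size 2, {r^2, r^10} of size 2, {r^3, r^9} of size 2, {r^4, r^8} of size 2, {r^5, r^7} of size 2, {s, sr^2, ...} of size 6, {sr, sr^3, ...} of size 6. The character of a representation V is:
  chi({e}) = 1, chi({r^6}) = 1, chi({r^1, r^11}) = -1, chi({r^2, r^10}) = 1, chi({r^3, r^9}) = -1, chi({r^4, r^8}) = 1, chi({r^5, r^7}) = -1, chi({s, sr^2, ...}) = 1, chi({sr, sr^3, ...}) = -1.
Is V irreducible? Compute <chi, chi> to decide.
Irreducible: <chi, chi> = 1.

Reasoning: <chi, chi> = (1/|G|) sum_C |C| * |chi(C)|^2 = (1/24)[1*|1|^2 + 1*|1|^2 + 2*|-1|^2 + 2*|1|^2 + 2*|-1|^2 + 2*|1|^2 + 2*|-1|^2 + 6*|1|^2 + 6*|-1|^2]
  = (1/24)[(1) + (1) + (2) + (2) + (2) + (2) + (2) + (6) + (6)] = 24/24 = 1.
A character is irreducible iff <chi, chi> = 1, so this representation is irreducible.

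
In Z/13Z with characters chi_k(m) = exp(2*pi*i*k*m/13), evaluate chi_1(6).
chi_1(6) = zeta_13^6 = exp(12*I*pi/13)

Justification: chi_1(6) = zeta_13^(1*6) = zeta_13^6. Since zeta_13^13 = 1, this equals zeta_13^6 = exp(2*pi*i*6/13) = exp(12*I*pi/13).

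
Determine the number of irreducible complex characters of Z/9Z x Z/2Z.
18

Reasoning: The number of irreducible complex representations of a finite group equals its number of conjugacy classes. Z/9Z x Z/2Z is abelian of order 18, so every element is its own conjugacy class: 18 classes, so Z/9Z x Z/2Z (order 18) has exactly 18 irreducible complex representations.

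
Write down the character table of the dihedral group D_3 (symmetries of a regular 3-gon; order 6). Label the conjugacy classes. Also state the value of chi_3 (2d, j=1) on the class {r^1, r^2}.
Conjugacy classes: {e} of size 1, {r^1, r^2} of size 2, {s, sr, ..., sr^2} of size 3.
Character table:
  irrep \ class              {e} (size 1)  {r^1, r^2} (size 2)  {s, sr, ..., sr^2} (size 3)
  chi_1 (triv)               1             1                    1                          
  chi_2 (sign: r->1, s->-1)  1             1                    -1                         
  chi_3 (2d, j=1)            2             -1                   0                          

Spot check: chi_3 (2d, j=1) on {r^1, r^2} = -1.

Justification: D_3 has order 2*3 = 6 with 3 conjugacy classes, hence 3 irreducibles. Sum of squared dims 1 + 1 + 4 = 6 = |G|. Linear characters come from the abelianisation; the 2-dimensional irreps have character r^k -> 2*cos(2*pi*j*k/3), reflections -> 0.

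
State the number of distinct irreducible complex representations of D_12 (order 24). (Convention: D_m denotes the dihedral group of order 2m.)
9

Details: The number of irreducible complex representations of a finite group equals its number of conjugacy classes. D_12 has 9 conjugacy classes (n/2 + 3 for n even), so D_12 (order 24) has exactly 9 irreducible complex representations.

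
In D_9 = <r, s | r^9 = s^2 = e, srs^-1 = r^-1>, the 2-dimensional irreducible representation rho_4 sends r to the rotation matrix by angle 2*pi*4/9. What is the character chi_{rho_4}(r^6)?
chi_{rho_4}(r^6) = 2*cos(2*pi*4*6/9) = -1

Derivation: rho_4(r^6) is rotation by angle 2*pi*4*6/9, whose trace is 2*cos(2*pi*4*6/9) = -1.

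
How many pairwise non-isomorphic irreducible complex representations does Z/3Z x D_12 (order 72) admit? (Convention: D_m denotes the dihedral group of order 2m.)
27

Reasoning: The number of irreducible complex representations of a finite group equals its number of conjugacy classes. For a direct product, #classes(G x H) = #classes(G) * #classes(H). Z/3Z has 3 classes (abelian), D_12 has 9 classes, so 3 * 9 = 27, so Z/3Z x D_12 (order 72) has exactly 27 irreducible complex representations.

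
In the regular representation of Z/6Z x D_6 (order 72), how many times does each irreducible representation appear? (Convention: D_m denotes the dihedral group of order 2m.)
Each irreducible V_i of dimension d_i appears with multiplicity d_i, i.e. rho_reg = (direct sum over all irreducibles V_i) d_i V_i. The irreducible dimensions for Z/6Z x D_6 are 1, 1, 1, 1, 1, 1, 1, 1, 1, 1, 1, 1, 1, 1, 1, 1, 1, 1, 1, 1, 1, 1, 1, 1, 2, 2, 2, 2, 2, 2, 2, 2, 2, 2, 2, 2: 24 irreducibles of dimension 1, each with multiplicity 1; 12 irreducibles of dimension 2, each with multiplicity 2. Total dimension 24*1*1 + 12*2*2 = 72 = |G|.

Argument: General theorem: in the regular representation of a finite group G, each irreducible appears with multiplicity equal to its dimension. Check: dim(rho_reg) = sum d_i^2 = 1 + 1 + 1 + 1 + 1 + 1 + 1 + 1 + 1 + 1 + 1 + 1 + 1 + 1 + 1 + 1 + 1 + 1 + 1 + 1 + 1 + 1 + 1 + 1 + 4 + 4 + 4 + 4 + 4 + 4 + 4 + 4 + 4 + 4 + 4 + 4 = 72 = |G|.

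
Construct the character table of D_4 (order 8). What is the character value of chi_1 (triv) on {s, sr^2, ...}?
Conjugacy classes: {e} of size 1, {r^2} of size 1, {r^1, r^3} of size 2, {s, sr^2, ...} of size 2, {sr, sr^3, ...} of size 2.
Character table:
  irrep \ class              {e} (size 1)  {r^2} (size 1)  {r^1, r^3} (size 2)  {s, sr^2, ...} (size 2)  {sr, sr^3, ...} (size 2)
  chi_1 (triv)               1             1               1                    1                        1                       
  chi_2 (sign: r->1, s->-1)  1             1               1                    -1                       -1                      
  chi_3 (r->-1, s->1)        1             1               -1                   1                        -1                      
  chi_4 (r->-1, s->-1)       1             1               -1                   -1                       1                       
  chi_5 (2d, j=1)            2             -2              0                    0                        0                       

Spot check: chi_1 (triv) on {s, sr^2, ...} = 1.

Why: D_4 has order 2*4 = 8 with 5 conjugacy classes, hence 5 irreducibles. Sum of squared dims 1 + 1 + 1 + 1 + 4 = 8 = |G|. Linear characters come from the abelianisation; the 2-dimensional irreps have character r^k -> 2*cos(2*pi*j*k/4), reflections -> 0.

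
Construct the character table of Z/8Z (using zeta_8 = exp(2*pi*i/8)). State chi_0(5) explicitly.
Character table of Z/8Z (irreps indexed chi_0,...,chi_7 with chi_k(m) = zeta_8^(k*m), zeta_8 = exp(2*pi*i/8)):
  irrep \ class  {0} (size 1)  {1} (size 1)    {2} (size 1)  {3} (size 1)    {4} (size 1)  {5} (size 1)    {6} (size 1)  {7} (size 1)  
  chi_0          1             1               1             1               1             1               1             1             
  chi_1          1             exp(I*pi/4)     I             exp(3*I*pi/4)   -1            exp(-3*I*pi/4)  -I            exp(-I*pi/4)  
  chi_2          1             I               -1            -I              1             I               -1            -I            
  chi_3          1             exp(3*I*pi/4)   -I            exp(I*pi/4)     -1            exp(-I*pi/4)    I             exp(-3*I*pi/4)
  chi_4          1             -1              1             -1              1             -1              1             -1            
  chi_5          1             exp(-3*I*pi/4)  I             exp(-I*pi/4)    -1            exp(I*pi/4)     -I            exp(3*I*pi/4) 
  chi_6          1             -I              -1            I               1             -I              -1            I             
  chi_7          1             exp(-I*pi/4)    -I            exp(-3*I*pi/4)  -1            exp(3*I*pi/4)   I             exp(I*pi/4)   

Spot check: chi_0(5) = zeta_8^(0*5) = zeta_8^0 = 1.

Details: Z/8Z is abelian, so all 8 irreducible complex representations are 1-dimensional. They are given by chi_k(m) = zeta_8^(k*m) for k = 0,...,7. Row orthogonality: sum_m chi_k(m) conj(chi_l(m)) = 8 * [k = l].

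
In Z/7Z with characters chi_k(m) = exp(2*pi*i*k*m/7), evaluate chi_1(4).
chi_1(4) = zeta_7^4 = exp(-6*I*pi/7)

Why: chi_1(4) = zeta_7^(1*4) = zeta_7^4. Since zeta_7^7 = 1, this equals zeta_7^4 = exp(2*pi*i*4/7) = exp(-6*I*pi/7).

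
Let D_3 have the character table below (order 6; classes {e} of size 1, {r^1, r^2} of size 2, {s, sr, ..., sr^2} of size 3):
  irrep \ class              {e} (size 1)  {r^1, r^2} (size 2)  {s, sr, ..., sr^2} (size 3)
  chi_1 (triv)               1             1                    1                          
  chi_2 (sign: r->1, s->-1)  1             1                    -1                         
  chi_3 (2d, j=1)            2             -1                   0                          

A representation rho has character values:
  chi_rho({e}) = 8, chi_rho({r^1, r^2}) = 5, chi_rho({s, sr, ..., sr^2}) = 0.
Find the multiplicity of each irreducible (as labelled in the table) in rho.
Multiplicities: chi_1: 3, chi_2: 3, chi_3: 1.

Justification: Use <chi_rho, chi> = (1/|G|) sum_C |C| * chi_rho(C) * conj(chi(C)) with |G| = 6 for each irreducible chi in the table:
  <chi_rho, chi_1> = (1/6)[1*(8)*conj(1) + 2*(5)*conj(1) + 3*(0)*conj(1)]
      = (1/6)[(8) + (10) + (0)] = 18/6 = 3
  <chi_rho, chi_2> = (1/6)[1*(8)*conj(1) + 2*(5)*conj(1) + 3*(0)*conj(-1)]
      = (1/6)[(8) + (10) + (0)] = 18/6 = 3
  <chi_rho, chi_3> = (1/6)[1*(8)*conj(2) + 2*(5)*conj(-1) + 3*(0)*conj(0)]
      = (1/6)[(16) + (-10) + (0)] = 6/6 = 1
Dimension check: dim(rho) = sum (mult * dim) = 3*1 + 3*1 + 1*2 = 8 = chi_rho(e) = 8.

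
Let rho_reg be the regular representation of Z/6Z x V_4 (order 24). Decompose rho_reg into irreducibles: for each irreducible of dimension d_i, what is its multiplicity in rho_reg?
Each irreducible V_i of dimension d_i appears with multiplicity d_i, i.e. rho_reg = (direct sum over all irreducibles V_i) d_i V_i. The irreducible dimensions for Z/6Z x V_4 are 1, 1, 1, 1, 1, 1, 1, 1, 1, 1, 1, 1, 1, 1, 1, 1, 1, 1, 1, 1, 1, 1, 1, 1: 24 irreducibles of dimension 1, each with multiplicity 1. Total dimension 24*1*1 = 24 = |G|.

Details: General theorem: in the regular representation of a finite group G, each irreducible appears with multiplicity equal to its dimension. Check: dim(rho_reg) = sum d_i^2 = 1 + 1 + 1 + 1 + 1 + 1 + 1 + 1 + 1 + 1 + 1 + 1 + 1 + 1 + 1 + 1 + 1 + 1 + 1 + 1 + 1 + 1 + 1 + 1 = 24 = |G|.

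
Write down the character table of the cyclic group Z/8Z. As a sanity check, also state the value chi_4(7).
Character table of Z/8Z (irreps indexed chi_0,...,chi_7 with chi_k(m) = zeta_8^(k*m), zeta_8 = exp(2*pi*i/8)):
  irrep \ class  {0} (size 1)  {1} (size 1)    {2} (size 1)  {3} (size 1)    {4} (size 1)  {5} (size 1)    {6} (size 1)  {7} (size 1)  
  chi_0          1             1               1             1               1             1               1             1             
  chi_1          1             exp(I*pi/4)     I             exp(3*I*pi/4)   -1            exp(-3*I*pi/4)  -I            exp(-I*pi/4)  
  chi_2          1             I               -1            -I              1             I               -1            -I            
  chi_3          1             exp(3*I*pi/4)   -I            exp(I*pi/4)     -1            exp(-I*pi/4)    I             exp(-3*I*pi/4)
  chi_4          1             -1              1             -1              1             -1              1             -1            
  chi_5          1             exp(-3*I*pi/4)  I             exp(-I*pi/4)    -1            exp(I*pi/4)     -I            exp(3*I*pi/4) 
  chi_6          1             -I              -1            I               1             -I              -1            I             
  chi_7          1             exp(-I*pi/4)    -I            exp(-3*I*pi/4)  -1            exp(3*I*pi/4)   I             exp(I*pi/4)   

Spot check: chi_4(7) = zeta_8^(4*7) = zeta_8^28 = -1.

Why: Z/8Z is abelian, so all 8 irreducible complex representations are 1-dimensional. They are given by chi_k(m) = zeta_8^(k*m) for k = 0,...,7. Row orthogonality: sum_m chi_k(m) conj(chi_l(m)) = 8 * [k = l].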